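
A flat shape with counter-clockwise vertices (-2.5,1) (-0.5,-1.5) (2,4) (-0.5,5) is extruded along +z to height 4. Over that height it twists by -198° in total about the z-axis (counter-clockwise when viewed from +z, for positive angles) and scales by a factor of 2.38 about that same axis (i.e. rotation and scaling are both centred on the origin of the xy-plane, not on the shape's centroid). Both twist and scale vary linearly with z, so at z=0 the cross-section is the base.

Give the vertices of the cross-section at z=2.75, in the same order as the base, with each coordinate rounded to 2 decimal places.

Cross-section at z=2.75: (4.86,1.97) (-1.32,2.78) (2.59,-8.32) (7.46,-6.35)

t = z/height = 2.75/4 = 0.6875
s = 1 + (scale-1)·z/height = 1 + (2.38-1)·2.75/4 = 1.948750
θ = twist·z/height = -198°·2.75/4 = -136.1250° = -2.375829 rad
cos θ = -0.720854, sin θ = -0.693087 (intermediates below are computed at full precision and shown rounded to 5 d.p.)
v1: (-2.5,1) → rotate → (2.49522,1.01186) → ×s → (4.86256,1.97187) → (4.86,1.97)
v2: (-0.5,-1.5) → rotate → (-0.67920,1.42782) → ×s → (-1.32360,2.78247) → (-1.32,2.78)
v3: (2,4) → rotate → (1.33064,-4.26959) → ×s → (2.59309,-8.32036) → (2.59,-8.32)
v4: (-0.5,5) → rotate → (3.82586,-3.25772) → ×s → (7.45565,-6.34849) → (7.46,-6.35)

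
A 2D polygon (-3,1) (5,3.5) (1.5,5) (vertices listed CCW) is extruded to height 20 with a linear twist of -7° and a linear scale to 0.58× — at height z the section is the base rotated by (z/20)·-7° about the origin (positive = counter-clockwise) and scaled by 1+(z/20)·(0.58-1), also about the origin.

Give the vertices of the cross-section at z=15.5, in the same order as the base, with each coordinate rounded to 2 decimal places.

Cross-section at z=15.5: (-1.95,0.86) (3.58,2.03) (1.33,3.26)

t = z/height = 15.5/20 = 0.775
s = 1 + (scale-1)·z/height = 1 + (0.58-1)·15.5/20 = 0.674500
θ = twist·z/height = -7°·15.5/20 = -5.4250° = -0.094684 rad
cos θ = 0.995521, sin θ = -0.094543 (intermediates below are computed at full precision and shown rounded to 5 d.p.)
v1: (-3,1) → rotate → (-2.89202,1.27915) → ×s → (-1.95067,0.86279) → (-1.95,0.86)
v2: (5,3.5) → rotate → (5.30850,3.01161) → ×s → (3.58059,2.03133) → (3.58,2.03)
v3: (1.5,5) → rotate → (1.96599,4.83579) → ×s → (1.32606,3.26174) → (1.33,3.26)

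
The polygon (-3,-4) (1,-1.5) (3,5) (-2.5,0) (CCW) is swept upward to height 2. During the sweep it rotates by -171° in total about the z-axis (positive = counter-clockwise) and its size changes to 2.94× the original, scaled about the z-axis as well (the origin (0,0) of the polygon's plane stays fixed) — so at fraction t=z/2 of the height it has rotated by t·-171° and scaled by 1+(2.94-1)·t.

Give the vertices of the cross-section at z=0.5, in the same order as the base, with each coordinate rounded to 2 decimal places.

Cross-section at z=0.5: (-7.30,-1.34) (-0.42,-2.64) (8.31,2.43) (-2.73,2.52)

t = z/height = 0.5/2 = 0.25
s = 1 + (scale-1)·z/height = 1 + (2.94-1)·0.5/2 = 1.485000
θ = twist·z/height = -171°·0.5/2 = -42.7500° = -0.746128 rad
cos θ = 0.734323, sin θ = -0.678801 (intermediates below are computed at full precision and shown rounded to 5 d.p.)
v1: (-3,-4) → rotate → (-4.91817,-0.90089) → ×s → (-7.30348,-1.33782) → (-7.30,-1.34)
v2: (1,-1.5) → rotate → (-0.28388,-1.78028) → ×s → (-0.42156,-2.64372) → (-0.42,-2.64)
v3: (3,5) → rotate → (5.59697,1.63521) → ×s → (8.31150,2.42829) → (8.31,2.43)
v4: (-2.5,0) → rotate → (-1.83581,1.69700) → ×s → (-2.72617,2.52005) → (-2.73,2.52)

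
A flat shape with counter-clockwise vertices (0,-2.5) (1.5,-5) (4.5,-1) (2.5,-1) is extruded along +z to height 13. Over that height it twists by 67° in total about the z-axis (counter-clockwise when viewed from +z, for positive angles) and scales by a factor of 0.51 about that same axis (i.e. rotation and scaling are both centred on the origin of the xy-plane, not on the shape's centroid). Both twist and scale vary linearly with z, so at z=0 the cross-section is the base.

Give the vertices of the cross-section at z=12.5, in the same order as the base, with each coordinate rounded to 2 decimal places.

t = z/height = 12.5/13 = 0.961538
s = 1 + (scale-1)·z/height = 1 + (0.51-1)·12.5/13 = 0.528846
θ = twist·z/height = 67°·12.5/13 = 64.4231° = 1.124395 rad
cos θ = 0.431722, sin θ = 0.902006 (intermediates below are computed at full precision and shown rounded to 5 d.p.)
v1: (0,-2.5) → rotate → (2.25502,-1.07931) → ×s → (1.19256,-0.57079) → (1.19,-0.57)
v2: (1.5,-5) → rotate → (5.15762,-0.80560) → ×s → (2.72759,-0.42604) → (2.73,-0.43)
v3: (4.5,-1) → rotate → (2.84476,3.62731) → ×s → (1.50444,1.91829) → (1.50,1.92)
v4: (2.5,-1) → rotate → (1.98131,1.82329) → ×s → (1.04781,0.96424) → (1.05,0.96)

Cross-section at z=12.5: (1.19,-0.57) (2.73,-0.43) (1.50,1.92) (1.05,0.96)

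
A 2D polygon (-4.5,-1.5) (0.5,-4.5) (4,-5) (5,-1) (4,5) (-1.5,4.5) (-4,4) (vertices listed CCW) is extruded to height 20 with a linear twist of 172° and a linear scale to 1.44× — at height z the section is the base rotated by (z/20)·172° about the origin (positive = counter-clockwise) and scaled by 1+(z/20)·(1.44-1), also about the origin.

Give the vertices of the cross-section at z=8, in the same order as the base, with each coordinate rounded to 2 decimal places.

Cross-section at z=8: (-0.27,-5.57) (5.15,-1.37) (7.18,2.26) (3.22,5.06) (-3.78,6.51) (-5.57,0.27) (-6.09,-2.68)

t = z/height = 8/20 = 0.4
s = 1 + (scale-1)·z/height = 1 + (1.44-1)·8/20 = 1.176000
θ = twist·z/height = 172°·8/20 = 68.8000° = 1.200787 rad
cos θ = 0.361625, sin θ = 0.932324 (intermediates below are computed at full precision and shown rounded to 5 d.p.)
v1: (-4.5,-1.5) → rotate → (-0.22882,-4.73789) → ×s → (-0.26910,-5.57176) → (-0.27,-5.57)
v2: (0.5,-4.5) → rotate → (4.37627,-1.16115) → ×s → (5.14649,-1.36551) → (5.15,-1.37)
v3: (4,-5) → rotate → (6.10812,1.92117) → ×s → (7.18315,2.25930) → (7.18,2.26)
v4: (5,-1) → rotate → (2.74045,4.29999) → ×s → (3.22277,5.05679) → (3.22,5.06)
v5: (4,5) → rotate → (-3.21512,5.53742) → ×s → (-3.78098,6.51200) → (-3.78,6.51)
v6: (-1.5,4.5) → rotate → (-4.73789,0.22882) → ×s → (-5.57176,0.26910) → (-5.57,0.27)
v7: (-4,4) → rotate → (-5.17579,-2.28280) → ×s → (-6.08673,-2.68457) → (-6.09,-2.68)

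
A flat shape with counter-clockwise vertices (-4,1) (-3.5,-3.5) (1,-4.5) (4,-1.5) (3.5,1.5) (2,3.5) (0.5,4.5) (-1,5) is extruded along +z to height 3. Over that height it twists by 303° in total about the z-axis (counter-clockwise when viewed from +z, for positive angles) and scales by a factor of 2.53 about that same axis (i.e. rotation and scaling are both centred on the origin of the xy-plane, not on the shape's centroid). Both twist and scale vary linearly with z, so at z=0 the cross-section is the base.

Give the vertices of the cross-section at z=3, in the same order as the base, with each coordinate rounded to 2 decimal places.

Cross-section at z=3: (-3.39,9.87) (-12.25,2.60) (-8.17,-8.32) (2.33,-10.55) (8.01,-5.36) (10.18,0.58) (10.24,5.14) (9.23,9.01)

t = z/height = 3/3 = 1
s = 1 + (scale-1)·z/height = 1 + (2.53-1)·3/3 = 2.530000
θ = twist·z/height = 303°·3/3 = 303.0000° = 5.288348 rad
cos θ = 0.544639, sin θ = -0.838671 (intermediates below are computed at full precision and shown rounded to 5 d.p.)
v1: (-4,1) → rotate → (-1.33989,3.89932) → ×s → (-3.38991,9.86528) → (-3.39,9.87)
v2: (-3.5,-3.5) → rotate → (-4.84158,1.02911) → ×s → (-12.24921,2.60365) → (-12.25,2.60)
v3: (1,-4.5) → rotate → (-3.22938,-3.28955) → ×s → (-8.17033,-8.32255) → (-8.17,-8.32)
v4: (4,-1.5) → rotate → (0.92055,-4.17164) → ×s → (2.32899,-10.55425) → (2.33,-10.55)
v5: (3.5,1.5) → rotate → (3.16424,-2.11839) → ×s → (8.00553,-5.35952) → (8.01,-5.36)
v6: (2,3.5) → rotate → (4.02463,0.22890) → ×s → (10.18230,0.57911) → (10.18,0.58)
v7: (0.5,4.5) → rotate → (4.04634,2.03154) → ×s → (10.23723,5.13980) → (10.24,5.14)
v8: (-1,5) → rotate → (3.64871,3.56187) → ×s → (9.23125,9.01152) → (9.23,9.01)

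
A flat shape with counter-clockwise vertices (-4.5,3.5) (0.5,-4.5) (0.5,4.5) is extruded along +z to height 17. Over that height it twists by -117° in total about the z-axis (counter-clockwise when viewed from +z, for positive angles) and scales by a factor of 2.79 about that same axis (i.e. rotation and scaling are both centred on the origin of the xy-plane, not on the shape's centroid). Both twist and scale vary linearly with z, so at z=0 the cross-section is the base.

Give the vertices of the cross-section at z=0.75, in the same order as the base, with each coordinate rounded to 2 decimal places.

t = z/height = 0.75/17 = 0.0441176
s = 1 + (scale-1)·z/height = 1 + (2.79-1)·0.75/17 = 1.078971
θ = twist·z/height = -117°·0.75/17 = -5.1618° = -0.090090 rad
cos θ = 0.995945, sin θ = -0.089968 (intermediates below are computed at full precision and shown rounded to 5 d.p.)
v1: (-4.5,3.5) → rotate → (-4.16686,3.89066) → ×s → (-4.49592,4.19791) → (-4.50,4.20)
v2: (0.5,-4.5) → rotate → (0.09312,-4.52673) → ×s → (0.10047,-4.88421) → (0.10,-4.88)
v3: (0.5,4.5) → rotate → (0.90283,4.43677) → ×s → (0.97413,4.78714) → (0.97,4.79)

Cross-section at z=0.75: (-4.50,4.20) (0.10,-4.88) (0.97,4.79)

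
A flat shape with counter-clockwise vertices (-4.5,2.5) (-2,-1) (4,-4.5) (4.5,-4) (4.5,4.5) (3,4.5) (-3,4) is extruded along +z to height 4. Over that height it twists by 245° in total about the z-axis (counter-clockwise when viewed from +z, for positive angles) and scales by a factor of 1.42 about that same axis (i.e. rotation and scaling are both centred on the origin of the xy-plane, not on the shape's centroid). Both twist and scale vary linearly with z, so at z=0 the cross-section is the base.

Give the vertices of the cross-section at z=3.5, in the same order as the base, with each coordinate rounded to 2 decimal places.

t = z/height = 3.5/4 = 0.875
s = 1 + (scale-1)·z/height = 1 + (1.42-1)·3.5/4 = 1.367500
θ = twist·z/height = 245°·3.5/4 = 214.3750° = 3.741550 rad
cos θ = -0.825360, sin θ = -0.564607 (intermediates below are computed at full precision and shown rounded to 5 d.p.)
v1: (-4.5,2.5) → rotate → (5.12564,0.47733) → ×s → (7.00931,0.65275) → (7.01,0.65)
v2: (-2,-1) → rotate → (1.08611,1.95457) → ×s → (1.48526,2.67288) → (1.49,2.67)
v3: (4,-4.5) → rotate → (-5.84217,1.45569) → ×s → (-7.98917,1.99066) → (-7.99,1.99)
v4: (4.5,-4) → rotate → (-5.97255,0.76071) → ×s → (-8.16746,1.04027) → (-8.17,1.04)
v5: (4.5,4.5) → rotate → (-1.17339,-6.25485) → ×s → (-1.60461,-8.55351) → (-1.60,-8.55)
v6: (3,4.5) → rotate → (0.06465,-5.40794) → ×s → (0.08841,-7.39536) → (0.09,-7.40)
v7: (-3,4) → rotate → (4.73451,-1.60762) → ×s → (6.47444,-2.19842) → (6.47,-2.20)

Cross-section at z=3.5: (7.01,0.65) (1.49,2.67) (-7.99,1.99) (-8.17,1.04) (-1.60,-8.55) (0.09,-7.40) (6.47,-2.20)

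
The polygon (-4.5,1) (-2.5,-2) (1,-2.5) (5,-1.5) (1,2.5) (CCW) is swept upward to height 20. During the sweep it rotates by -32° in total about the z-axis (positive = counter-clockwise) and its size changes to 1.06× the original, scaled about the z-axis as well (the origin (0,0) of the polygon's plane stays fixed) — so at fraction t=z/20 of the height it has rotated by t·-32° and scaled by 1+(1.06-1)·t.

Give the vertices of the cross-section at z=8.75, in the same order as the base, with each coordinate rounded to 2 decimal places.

Cross-section at z=8.75: (-4.23,2.11) (-2.99,-1.37) (0.38,-2.74) (4.61,-2.74) (1.62,2.24)

t = z/height = 8.75/20 = 0.4375
s = 1 + (scale-1)·z/height = 1 + (1.06-1)·8.75/20 = 1.026250
θ = twist·z/height = -32°·8.75/20 = -14.0000° = -0.244346 rad
cos θ = 0.970296, sin θ = -0.241922 (intermediates below are computed at full precision and shown rounded to 5 d.p.)
v1: (-4.5,1) → rotate → (-4.12441,2.05894) → ×s → (-4.23267,2.11299) → (-4.23,2.11)
v2: (-2.5,-2) → rotate → (-2.90958,-1.33579) → ×s → (-2.98596,-1.37085) → (-2.99,-1.37)
v3: (1,-2.5) → rotate → (0.36549,-2.66766) → ×s → (0.37509,-2.73769) → (0.38,-2.74)
v4: (5,-1.5) → rotate → (4.48860,-2.66505) → ×s → (4.60642,-2.73501) → (4.61,-2.74)
v5: (1,2.5) → rotate → (1.57510,2.18382) → ×s → (1.61645,2.24114) → (1.62,2.24)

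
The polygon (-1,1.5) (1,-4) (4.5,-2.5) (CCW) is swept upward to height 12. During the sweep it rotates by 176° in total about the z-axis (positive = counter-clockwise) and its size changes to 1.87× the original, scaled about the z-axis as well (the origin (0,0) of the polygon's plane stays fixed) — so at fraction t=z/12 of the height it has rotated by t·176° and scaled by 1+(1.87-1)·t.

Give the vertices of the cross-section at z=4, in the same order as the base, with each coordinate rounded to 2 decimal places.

Cross-section at z=4: (-2.32,-0.10) (5.08,-1.58) (5.77,3.28)

t = z/height = 4/12 = 0.333333
s = 1 + (scale-1)·z/height = 1 + (1.87-1)·4/12 = 1.290000
θ = twist·z/height = 176°·4/12 = 58.6667° = 1.023926 rad
cos θ = 0.520016, sin θ = 0.854156 (intermediates below are computed at full precision and shown rounded to 5 d.p.)
v1: (-1,1.5) → rotate → (-1.80125,-0.07413) → ×s → (-2.32361,-0.09563) → (-2.32,-0.10)
v2: (1,-4) → rotate → (3.93664,-1.22591) → ×s → (5.07827,-1.58142) → (5.08,-1.58)
v3: (4.5,-2.5) → rotate → (4.47546,2.54366) → ×s → (5.77335,3.28133) → (5.77,3.28)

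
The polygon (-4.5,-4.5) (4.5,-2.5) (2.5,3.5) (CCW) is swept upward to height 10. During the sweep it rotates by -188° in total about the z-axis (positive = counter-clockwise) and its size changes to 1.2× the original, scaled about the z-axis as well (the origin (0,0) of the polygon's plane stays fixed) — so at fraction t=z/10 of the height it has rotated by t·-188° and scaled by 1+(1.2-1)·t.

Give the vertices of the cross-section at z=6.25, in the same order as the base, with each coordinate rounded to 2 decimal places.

t = z/height = 6.25/10 = 0.625
s = 1 + (scale-1)·z/height = 1 + (1.2-1)·6.25/10 = 1.125000
θ = twist·z/height = -188°·6.25/10 = -117.5000° = -2.050762 rad
cos θ = -0.461749, sin θ = -0.887011 (intermediates below are computed at full precision and shown rounded to 5 d.p.)
v1: (-4.5,-4.5) → rotate → (-1.91368,6.06942) → ×s → (-2.15289,6.82809) → (-2.15,6.83)
v2: (4.5,-2.5) → rotate → (-4.29540,-2.83718) → ×s → (-4.83232,-3.19182) → (-4.83,-3.19)
v3: (2.5,3.5) → rotate → (1.95017,-3.83365) → ×s → (2.19394,-4.31285) → (2.19,-4.31)

Cross-section at z=6.25: (-2.15,6.83) (-4.83,-3.19) (2.19,-4.31)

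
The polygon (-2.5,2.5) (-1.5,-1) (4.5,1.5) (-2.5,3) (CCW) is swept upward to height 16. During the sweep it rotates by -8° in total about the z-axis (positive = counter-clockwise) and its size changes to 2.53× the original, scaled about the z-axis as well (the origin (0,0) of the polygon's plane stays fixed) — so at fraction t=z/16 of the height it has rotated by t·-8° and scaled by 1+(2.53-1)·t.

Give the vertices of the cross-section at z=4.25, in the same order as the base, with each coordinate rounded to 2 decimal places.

t = z/height = 4.25/16 = 0.265625
s = 1 + (scale-1)·z/height = 1 + (2.53-1)·4.25/16 = 1.406406
θ = twist·z/height = -8°·4.25/16 = -2.1250° = -0.037088 rad
cos θ = 0.999312, sin θ = -0.037080 (intermediates below are computed at full precision and shown rounded to 5 d.p.)
v1: (-2.5,2.5) → rotate → (-2.40558,2.59098) → ×s → (-3.38322,3.64397) → (-3.38,3.64)
v2: (-1.5,-1) → rotate → (-1.53605,-0.94369) → ×s → (-2.16031,-1.32722) → (-2.16,-1.33)
v3: (4.5,1.5) → rotate → (4.55253,1.33211) → ×s → (6.40270,1.87349) → (6.40,1.87)
v4: (-2.5,3) → rotate → (-2.38704,3.09064) → ×s → (-3.35715,4.34669) → (-3.36,4.35)

Cross-section at z=4.25: (-3.38,3.64) (-2.16,-1.33) (6.40,1.87) (-3.36,4.35)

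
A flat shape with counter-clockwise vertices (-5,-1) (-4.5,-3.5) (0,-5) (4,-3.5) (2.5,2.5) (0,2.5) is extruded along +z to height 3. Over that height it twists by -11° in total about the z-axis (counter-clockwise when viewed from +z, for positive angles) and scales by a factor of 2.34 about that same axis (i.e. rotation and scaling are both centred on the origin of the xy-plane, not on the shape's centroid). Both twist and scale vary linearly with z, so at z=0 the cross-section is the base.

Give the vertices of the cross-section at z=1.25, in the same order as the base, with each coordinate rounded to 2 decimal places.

Cross-section at z=1.25: (-7.89,-0.93) (-7.43,-4.88) (-0.62,-7.77) (5.78,-5.93) (4.19,3.57) (0.31,3.88)

t = z/height = 1.25/3 = 0.416667
s = 1 + (scale-1)·z/height = 1 + (2.34-1)·1.25/3 = 1.558333
θ = twist·z/height = -11°·1.25/3 = -4.5833° = -0.079994 rad
cos θ = 0.996802, sin θ = -0.079909 (intermediates below are computed at full precision and shown rounded to 5 d.p.)
v1: (-5,-1) → rotate → (-5.06392,-0.59726) → ×s → (-7.89128,-0.93073) → (-7.89,-0.93)
v2: (-4.5,-3.5) → rotate → (-4.76529,-3.12922) → ×s → (-7.42591,-4.87636) → (-7.43,-4.88)
v3: (0,-5) → rotate → (-0.39954,-4.98401) → ×s → (-0.62262,-7.76675) → (-0.62,-7.77)
v4: (4,-3.5) → rotate → (3.70753,-3.80844) → ×s → (5.77756,-5.93482) → (5.78,-5.93)
v5: (2.5,2.5) → rotate → (2.69178,2.29223) → ×s → (4.19469,3.57206) → (4.19,3.57)
v6: (0,2.5) → rotate → (0.19977,2.49201) → ×s → (0.31131,3.88338) → (0.31,3.88)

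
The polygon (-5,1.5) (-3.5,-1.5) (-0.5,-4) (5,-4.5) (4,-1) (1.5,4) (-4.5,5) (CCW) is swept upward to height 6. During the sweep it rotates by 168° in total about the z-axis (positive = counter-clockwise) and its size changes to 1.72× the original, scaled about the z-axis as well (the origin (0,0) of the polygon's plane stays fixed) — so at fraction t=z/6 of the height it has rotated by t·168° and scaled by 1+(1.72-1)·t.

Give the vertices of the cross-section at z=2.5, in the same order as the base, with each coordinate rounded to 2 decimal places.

Cross-section at z=2.5: (-4.06,-5.44) (0.28,-4.94) (4.66,-2.39) (7.72,4.11) (3.00,4.44) (-4.22,3.61) (-8.11,-3.27)

t = z/height = 2.5/6 = 0.416667
s = 1 + (scale-1)·z/height = 1 + (1.72-1)·2.5/6 = 1.300000
θ = twist·z/height = 168°·2.5/6 = 70.0000° = 1.221730 rad
cos θ = 0.342020, sin θ = 0.939693 (intermediates below are computed at full precision and shown rounded to 5 d.p.)
v1: (-5,1.5) → rotate → (-3.11964,-4.18543) → ×s → (-4.05553,-5.44106) → (-4.06,-5.44)
v2: (-3.5,-1.5) → rotate → (0.21247,-3.80195) → ×s → (0.27621,-4.94254) → (0.28,-4.94)
v3: (-0.5,-4) → rotate → (3.58776,-1.83793) → ×s → (4.66409,-2.38930) → (4.66,-2.39)
v4: (5,-4.5) → rotate → (5.93872,3.15937) → ×s → (7.72033,4.10718) → (7.72,4.11)
v5: (4,-1) → rotate → (2.30777,3.41675) → ×s → (3.00011,4.44178) → (3.00,4.44)
v6: (1.5,4) → rotate → (-3.24574,2.77762) → ×s → (-4.21946,3.61091) → (-4.22,3.61)
v7: (-4.5,5) → rotate → (-6.23755,-2.51852) → ×s → (-8.10882,-3.27407) → (-8.11,-3.27)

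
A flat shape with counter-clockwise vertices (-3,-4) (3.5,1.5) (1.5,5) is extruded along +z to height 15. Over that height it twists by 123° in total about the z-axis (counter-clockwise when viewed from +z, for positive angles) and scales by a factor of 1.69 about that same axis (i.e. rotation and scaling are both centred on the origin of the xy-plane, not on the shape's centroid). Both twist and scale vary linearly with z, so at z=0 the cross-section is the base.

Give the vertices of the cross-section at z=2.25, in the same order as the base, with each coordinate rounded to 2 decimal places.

Cross-section at z=2.25: (-1.74,-5.23) (3.14,2.79) (-0.18,5.76)

t = z/height = 2.25/15 = 0.15
s = 1 + (scale-1)·z/height = 1 + (1.69-1)·2.25/15 = 1.103500
θ = twist·z/height = 123°·2.25/15 = 18.4500° = 0.322013 rad
cos θ = 0.948600, sin θ = 0.316477 (intermediates below are computed at full precision and shown rounded to 5 d.p.)
v1: (-3,-4) → rotate → (-1.57989,-4.74383) → ×s → (-1.74341,-5.23482) → (-1.74,-5.23)
v2: (3.5,1.5) → rotate → (2.84539,2.53057) → ×s → (3.13988,2.79248) → (3.14,2.79)
v3: (1.5,5) → rotate → (-0.15948,5.21772) → ×s → (-0.17599,5.75775) → (-0.18,5.76)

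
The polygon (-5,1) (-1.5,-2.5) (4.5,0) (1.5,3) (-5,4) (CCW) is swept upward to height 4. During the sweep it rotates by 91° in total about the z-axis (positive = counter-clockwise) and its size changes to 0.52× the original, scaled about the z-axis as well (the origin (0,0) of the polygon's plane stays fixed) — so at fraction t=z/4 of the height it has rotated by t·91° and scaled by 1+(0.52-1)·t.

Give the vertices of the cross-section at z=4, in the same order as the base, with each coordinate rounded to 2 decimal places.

Cross-section at z=4: (-0.47,-2.61) (1.31,-0.76) (-0.04,2.34) (-1.57,0.75) (-2.03,-2.64)

t = z/height = 4/4 = 1
s = 1 + (scale-1)·z/height = 1 + (0.52-1)·4/4 = 0.520000
θ = twist·z/height = 91°·4/4 = 91.0000° = 1.588250 rad
cos θ = -0.017452, sin θ = 0.999848 (intermediates below are computed at full precision and shown rounded to 5 d.p.)
v1: (-5,1) → rotate → (-0.91259,-5.01669) → ×s → (-0.47454,-2.60868) → (-0.47,-2.61)
v2: (-1.5,-2.5) → rotate → (2.52580,-1.45614) → ×s → (1.31341,-0.75719) → (1.31,-0.76)
v3: (4.5,0) → rotate → (-0.07854,4.49931) → ×s → (-0.04084,2.33964) → (-0.04,2.34)
v4: (1.5,3) → rotate → (-3.02572,1.44741) → ×s → (-1.57338,0.75266) → (-1.57,0.75)
v5: (-5,4) → rotate → (-3.91213,-5.06905) → ×s → (-2.03431,-2.63591) → (-2.03,-2.64)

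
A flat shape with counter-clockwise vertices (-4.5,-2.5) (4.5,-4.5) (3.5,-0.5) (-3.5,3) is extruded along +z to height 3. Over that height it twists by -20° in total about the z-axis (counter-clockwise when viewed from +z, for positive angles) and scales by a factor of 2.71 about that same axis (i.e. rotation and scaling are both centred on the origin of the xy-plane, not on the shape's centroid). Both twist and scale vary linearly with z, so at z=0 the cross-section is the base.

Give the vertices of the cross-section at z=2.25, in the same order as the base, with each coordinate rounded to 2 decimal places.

Cross-section at z=2.25: (-11.40,-2.85) (7.26,-12.58) (7.42,-3.17) (-5.94,8.68)

t = z/height = 2.25/3 = 0.75
s = 1 + (scale-1)·z/height = 1 + (2.71-1)·2.25/3 = 2.282500
θ = twist·z/height = -20°·2.25/3 = -15.0000° = -0.261799 rad
cos θ = 0.965926, sin θ = -0.258819 (intermediates below are computed at full precision and shown rounded to 5 d.p.)
v1: (-4.5,-2.5) → rotate → (-4.99371,-1.25013) → ×s → (-11.39815,-2.85342) → (-11.40,-2.85)
v2: (4.5,-4.5) → rotate → (3.18198,-5.51135) → ×s → (7.26287,-12.57966) → (7.26,-12.58)
v3: (3.5,-0.5) → rotate → (3.25133,-1.38883) → ×s → (7.42116,-3.17000) → (7.42,-3.17)
v4: (-3.5,3) → rotate → (-2.60428,3.80364) → ×s → (-5.94428,8.68182) → (-5.94,8.68)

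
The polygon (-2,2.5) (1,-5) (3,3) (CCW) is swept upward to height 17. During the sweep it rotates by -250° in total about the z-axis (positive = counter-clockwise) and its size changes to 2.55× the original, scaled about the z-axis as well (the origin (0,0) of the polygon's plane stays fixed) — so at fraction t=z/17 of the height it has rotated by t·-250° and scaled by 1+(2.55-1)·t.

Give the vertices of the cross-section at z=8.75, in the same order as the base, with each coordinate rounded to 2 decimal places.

Cross-section at z=8.75: (5.76,0.00) (-8.14,4.21) (0.84,-7.58)

t = z/height = 8.75/17 = 0.514706
s = 1 + (scale-1)·z/height = 1 + (2.55-1)·8.75/17 = 1.797794
θ = twist·z/height = -250°·8.75/17 = -128.6765° = -2.245828 rad
cos θ = -0.624922, sin θ = -0.780687 (intermediates below are computed at full precision and shown rounded to 5 d.p.)
v1: (-2,2.5) → rotate → (3.20156,-0.00093) → ×s → (5.75575,-0.00167) → (5.76,0.00)
v2: (1,-5) → rotate → (-4.52836,2.34392) → ×s → (-8.14105,4.21389) → (-8.14,4.21)
v3: (3,3) → rotate → (0.46729,-4.21683) → ×s → (0.84010,-7.58099) → (0.84,-7.58)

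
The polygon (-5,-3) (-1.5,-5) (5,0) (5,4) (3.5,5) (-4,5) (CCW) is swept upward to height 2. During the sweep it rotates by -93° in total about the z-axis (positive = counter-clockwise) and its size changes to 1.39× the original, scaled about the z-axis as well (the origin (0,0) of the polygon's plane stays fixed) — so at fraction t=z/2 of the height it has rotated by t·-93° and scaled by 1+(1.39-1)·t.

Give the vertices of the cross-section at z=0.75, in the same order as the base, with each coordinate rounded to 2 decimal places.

Cross-section at z=0.75: (-6.67,0.46) (-4.69,-3.72) (4.70,-3.28) (7.32,0.48) (6.57,2.41) (-0.48,7.32)

t = z/height = 0.75/2 = 0.375
s = 1 + (scale-1)·z/height = 1 + (1.39-1)·0.75/2 = 1.146250
θ = twist·z/height = -93°·0.75/2 = -34.8750° = -0.608684 rad
cos θ = 0.820401, sin θ = -0.571788 (intermediates below are computed at full precision and shown rounded to 5 d.p.)
v1: (-5,-3) → rotate → (-5.81737,0.39774) → ×s → (-6.66816,0.45590) → (-6.67,0.46)
v2: (-1.5,-5) → rotate → (-4.08954,-3.24433) → ×s → (-4.68764,-3.71881) → (-4.69,-3.72)
v3: (5,0) → rotate → (4.10201,-2.85894) → ×s → (4.70193,-3.27706) → (4.70,-3.28)
v4: (5,4) → rotate → (6.38916,0.42267) → ×s → (7.32357,0.48448) → (7.32,0.48)
v5: (3.5,5) → rotate → (5.73034,2.10075) → ×s → (6.56841,2.40798) → (6.57,2.41)
v6: (-4,5) → rotate → (-0.42267,6.38916) → ×s → (-0.48448,7.32357) → (-0.48,7.32)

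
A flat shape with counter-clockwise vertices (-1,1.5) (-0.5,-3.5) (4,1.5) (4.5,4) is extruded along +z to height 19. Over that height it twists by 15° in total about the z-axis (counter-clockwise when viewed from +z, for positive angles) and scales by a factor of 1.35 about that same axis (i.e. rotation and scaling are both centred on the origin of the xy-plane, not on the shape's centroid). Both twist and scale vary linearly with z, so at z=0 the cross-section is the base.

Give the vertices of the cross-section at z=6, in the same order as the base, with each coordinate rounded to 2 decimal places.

t = z/height = 6/19 = 0.315789
s = 1 + (scale-1)·z/height = 1 + (1.35-1)·6/19 = 1.110526
θ = twist·z/height = 15°·6/19 = 4.7368° = 0.082673 rad
cos θ = 0.996584, sin θ = 0.082579 (intermediates below are computed at full precision and shown rounded to 5 d.p.)
v1: (-1,1.5) → rotate → (-1.12045,1.41230) → ×s → (-1.24429,1.56839) → (-1.24,1.57)
v2: (-0.5,-3.5) → rotate → (-0.20926,-3.52934) → ×s → (-0.23239,-3.91942) → (-0.23,-3.92)
v3: (4,1.5) → rotate → (3.86247,1.82519) → ×s → (4.28937,2.02693) → (4.29,2.03)
v4: (4.5,4) → rotate → (4.15431,4.35795) → ×s → (4.61347,4.83961) → (4.61,4.84)

Cross-section at z=6: (-1.24,1.57) (-0.23,-3.92) (4.29,2.03) (4.61,4.84)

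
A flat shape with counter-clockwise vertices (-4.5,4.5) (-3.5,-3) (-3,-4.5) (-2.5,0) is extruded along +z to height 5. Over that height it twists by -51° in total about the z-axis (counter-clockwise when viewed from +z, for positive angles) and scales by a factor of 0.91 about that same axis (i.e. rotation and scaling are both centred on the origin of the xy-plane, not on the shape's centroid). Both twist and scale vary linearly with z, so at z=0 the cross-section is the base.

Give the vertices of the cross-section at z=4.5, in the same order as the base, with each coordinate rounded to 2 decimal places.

Cross-section at z=4.5: (0.09,5.85) (-4.22,0.39) (-4.89,-0.90) (-1.60,1.65)

t = z/height = 4.5/5 = 0.9
s = 1 + (scale-1)·z/height = 1 + (0.91-1)·4.5/5 = 0.919000
θ = twist·z/height = -51°·4.5/5 = -45.9000° = -0.801106 rad
cos θ = 0.695913, sin θ = -0.718126 (intermediates below are computed at full precision and shown rounded to 5 d.p.)
v1: (-4.5,4.5) → rotate → (0.09996,6.36318) → ×s → (0.09186,5.84776) → (0.09,5.85)
v2: (-3.5,-3) → rotate → (-4.59007,0.42570) → ×s → (-4.21828,0.39122) → (-4.22,0.39)
v3: (-3,-4.5) → rotate → (-5.31931,-0.97723) → ×s → (-4.88844,-0.89807) → (-4.89,-0.90)
v4: (-2.5,0) → rotate → (-1.73978,1.79532) → ×s → (-1.59886,1.64990) → (-1.60,1.65)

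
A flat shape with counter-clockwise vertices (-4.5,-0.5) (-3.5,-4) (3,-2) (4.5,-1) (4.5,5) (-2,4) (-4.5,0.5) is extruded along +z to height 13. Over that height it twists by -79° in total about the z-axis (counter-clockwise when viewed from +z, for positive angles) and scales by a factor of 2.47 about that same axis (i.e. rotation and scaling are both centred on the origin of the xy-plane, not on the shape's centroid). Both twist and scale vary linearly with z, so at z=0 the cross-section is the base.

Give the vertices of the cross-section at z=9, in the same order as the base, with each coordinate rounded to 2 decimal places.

Cross-section at z=9: (-6.07,6.83) (-10.67,1.10) (0.21,-7.27) (3.60,-8.58) (13.48,-1.58) (4.25,7.96) (-4.42,7.99)

t = z/height = 9/13 = 0.692308
s = 1 + (scale-1)·z/height = 1 + (2.47-1)·9/13 = 2.017692
θ = twist·z/height = -79°·9/13 = -54.6923° = -0.954561 rad
cos θ = 0.577967, sin θ = -0.816060 (intermediates below are computed at full precision and shown rounded to 5 d.p.)
v1: (-4.5,-0.5) → rotate → (-3.00888,3.38329) → ×s → (-6.07100,6.82643) → (-6.07,6.83)
v2: (-3.5,-4) → rotate → (-5.28713,0.54434) → ×s → (-10.66779,1.09831) → (-10.67,1.10)
v3: (3,-2) → rotate → (0.10178,-3.60411) → ×s → (0.20536,-7.27199) → (0.21,-7.27)
v4: (4.5,-1) → rotate → (1.78479,-4.25024) → ×s → (3.60116,-8.57567) → (3.60,-8.58)
v5: (4.5,5) → rotate → (6.68115,-0.78243) → ×s → (13.48051,-1.57871) → (13.48,-1.58)
v6: (-2,4) → rotate → (2.10831,3.94399) → ×s → (4.25391,7.95776) → (4.25,7.96)
v7: (-4.5,0.5) → rotate → (-2.19282,3.96125) → ×s → (-4.42444,7.99259) → (-4.42,7.99)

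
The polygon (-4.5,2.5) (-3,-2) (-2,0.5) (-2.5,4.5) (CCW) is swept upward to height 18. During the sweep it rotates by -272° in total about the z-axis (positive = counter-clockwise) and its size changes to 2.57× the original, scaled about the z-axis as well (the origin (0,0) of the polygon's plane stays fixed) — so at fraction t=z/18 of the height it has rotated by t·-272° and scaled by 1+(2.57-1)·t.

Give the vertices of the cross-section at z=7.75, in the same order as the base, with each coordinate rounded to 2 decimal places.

Cross-section at z=7.75: (7.17,4.80) (-0.69,6.00) (2.27,2.60) (8.62,0.29)

t = z/height = 7.75/18 = 0.430556
s = 1 + (scale-1)·z/height = 1 + (2.57-1)·7.75/18 = 1.675972
θ = twist·z/height = -272°·7.75/18 = -117.1111° = -2.043974 rad
cos θ = -0.455718, sin θ = -0.890124 (intermediates below are computed at full precision and shown rounded to 5 d.p.)
v1: (-4.5,2.5) → rotate → (4.27604,2.86627) → ×s → (7.16652,4.80378) → (7.17,4.80)
v2: (-3,-2) → rotate → (-0.41310,3.58181) → ×s → (-0.69234,6.00301) → (-0.69,6.00)
v3: (-2,0.5) → rotate → (1.35650,1.55239) → ×s → (2.27345,2.60176) → (2.27,2.60)
v4: (-2.5,4.5) → rotate → (5.14485,0.17458) → ×s → (8.62263,0.29259) → (8.62,0.29)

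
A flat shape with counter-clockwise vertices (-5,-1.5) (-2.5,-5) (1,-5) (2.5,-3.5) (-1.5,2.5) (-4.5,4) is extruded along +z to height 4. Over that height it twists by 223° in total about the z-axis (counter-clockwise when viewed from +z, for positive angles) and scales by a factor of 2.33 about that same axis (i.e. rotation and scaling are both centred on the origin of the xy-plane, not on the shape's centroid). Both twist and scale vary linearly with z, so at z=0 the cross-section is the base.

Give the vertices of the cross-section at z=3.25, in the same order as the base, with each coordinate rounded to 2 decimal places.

Cross-section at z=3.25: (10.34,3.34) (4.98,10.51) (-2.30,10.36) (-5.35,7.17) (3.23,-5.14) (9.53,-8.13)

t = z/height = 3.25/4 = 0.8125
s = 1 + (scale-1)·z/height = 1 + (2.33-1)·3.25/4 = 2.080625
θ = twist·z/height = 223°·3.25/4 = 181.1875° = 3.162318 rad
cos θ = -0.999785, sin θ = -0.020724 (intermediates below are computed at full precision and shown rounded to 5 d.p.)
v1: (-5,-1.5) → rotate → (4.96784,1.60330) → ×s → (10.33621,3.33586) → (10.34,3.34)
v2: (-2.5,-5) → rotate → (2.39584,5.05074) → ×s → (4.98485,10.50869) → (4.98,10.51)
v3: (1,-5) → rotate → (-1.10341,4.97820) → ×s → (-2.29578,10.35777) → (-2.30,10.36)
v4: (2.5,-3.5) → rotate → (-2.57200,3.44744) → ×s → (-5.35136,7.17282) → (-5.35,7.17)
v5: (-1.5,2.5) → rotate → (1.55149,-2.46838) → ×s → (3.22807,-5.13577) → (3.23,-5.14)
v6: (-4.5,4) → rotate → (4.58193,-3.90588) → ×s → (9.53328,-8.12667) → (9.53,-8.13)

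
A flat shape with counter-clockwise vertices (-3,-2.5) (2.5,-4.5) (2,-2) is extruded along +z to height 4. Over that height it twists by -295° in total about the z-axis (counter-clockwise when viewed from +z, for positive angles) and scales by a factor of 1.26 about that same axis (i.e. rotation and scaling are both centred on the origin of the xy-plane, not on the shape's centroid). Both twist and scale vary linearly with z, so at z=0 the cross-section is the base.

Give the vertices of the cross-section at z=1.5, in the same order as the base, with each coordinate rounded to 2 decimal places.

Cross-section at z=1.5: (-1.41,4.05) (-5.59,-0.83) (-2.83,-1.28)

t = z/height = 1.5/4 = 0.375
s = 1 + (scale-1)·z/height = 1 + (1.26-1)·1.5/4 = 1.097500
θ = twist·z/height = -295°·1.5/4 = -110.6250° = -1.930770 rad
cos θ = -0.352250, sin θ = -0.935906 (intermediates below are computed at full precision and shown rounded to 5 d.p.)
v1: (-3,-2.5) → rotate → (-1.28301,3.68834) → ×s → (-1.40811,4.04796) → (-1.41,4.05)
v2: (2.5,-4.5) → rotate → (-5.09220,-0.75464) → ×s → (-5.58869,-0.82822) → (-5.59,-0.83)
v3: (2,-2) → rotate → (-2.57631,-1.16731) → ×s → (-2.82750,-1.28112) → (-2.83,-1.28)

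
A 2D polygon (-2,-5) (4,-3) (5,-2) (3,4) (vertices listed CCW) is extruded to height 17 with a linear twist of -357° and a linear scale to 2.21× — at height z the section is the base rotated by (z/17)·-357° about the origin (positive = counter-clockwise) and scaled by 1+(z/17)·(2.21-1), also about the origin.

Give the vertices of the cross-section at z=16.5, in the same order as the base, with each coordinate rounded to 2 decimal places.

Cross-section at z=16.5: (-1.69,-11.59) (9.98,-4.31) (11.59,-1.69) (4.31,9.98)

t = z/height = 16.5/17 = 0.970588
s = 1 + (scale-1)·z/height = 1 + (2.21-1)·16.5/17 = 2.174412
θ = twist·z/height = -357°·16.5/17 = -346.5000° = -6.047566 rad
cos θ = 0.972370, sin θ = 0.233445 (intermediates below are computed at full precision and shown rounded to 5 d.p.)
v1: (-2,-5) → rotate → (-0.77751,-5.32874) → ×s → (-1.69063,-11.58688) → (-1.69,-11.59)
v2: (4,-3) → rotate → (4.58982,-1.98333) → ×s → (9.98015,-4.31257) → (9.98,-4.31)
v3: (5,-2) → rotate → (5.32874,-0.77751) → ×s → (11.58688,-1.69063) → (11.59,-1.69)
v4: (3,4) → rotate → (1.98333,4.58982) → ×s → (4.31257,9.98015) → (4.31,9.98)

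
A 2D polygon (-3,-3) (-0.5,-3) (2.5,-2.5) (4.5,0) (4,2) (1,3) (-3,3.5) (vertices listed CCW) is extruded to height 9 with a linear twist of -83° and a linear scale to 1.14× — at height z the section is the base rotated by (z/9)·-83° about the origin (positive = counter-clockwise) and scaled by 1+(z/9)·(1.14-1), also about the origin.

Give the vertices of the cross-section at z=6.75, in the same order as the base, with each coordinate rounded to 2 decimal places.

Cross-section at z=6.75: (-4.48,1.39) (-3.19,-1.05) (-1.16,-3.73) (2.32,-4.40) (4.01,-2.88) (3.45,0.57) (1.88,4.73)

t = z/height = 6.75/9 = 0.75
s = 1 + (scale-1)·z/height = 1 + (1.14-1)·6.75/9 = 1.105000
θ = twist·z/height = -83°·6.75/9 = -62.2500° = -1.086467 rad
cos θ = 0.465615, sin θ = -0.884988 (intermediates below are computed at full precision and shown rounded to 5 d.p.)
v1: (-3,-3) → rotate → (-4.05181,1.25812) → ×s → (-4.47725,1.39022) → (-4.48,1.39)
v2: (-0.5,-3) → rotate → (-2.88777,-0.95435) → ×s → (-3.19099,-1.05456) → (-3.19,-1.05)
v3: (2.5,-2.5) → rotate → (-1.04843,-3.37651) → ×s → (-1.15852,-3.73104) → (-1.16,-3.73)
v4: (4.5,0) → rotate → (2.09527,-3.98244) → ×s → (2.31527,-4.40060) → (2.32,-4.40)
v5: (4,2) → rotate → (3.63243,-2.60872) → ×s → (4.01384,-2.88264) → (4.01,-2.88)
v6: (1,3) → rotate → (3.12058,0.51186) → ×s → (3.44824,0.56560) → (3.45,0.57)
v7: (-3,3.5) → rotate → (1.70061,4.28461) → ×s → (1.87918,4.73450) → (1.88,4.73)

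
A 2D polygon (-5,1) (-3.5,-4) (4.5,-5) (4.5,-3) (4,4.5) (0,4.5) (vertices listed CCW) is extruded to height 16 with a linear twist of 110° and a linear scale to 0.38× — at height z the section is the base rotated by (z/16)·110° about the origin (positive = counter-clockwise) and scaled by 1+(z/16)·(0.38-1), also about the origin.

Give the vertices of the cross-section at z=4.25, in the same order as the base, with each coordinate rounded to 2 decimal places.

Cross-section at z=4.25: (-4.05,-1.31) (-0.92,-4.34) (5.32,-1.81) (4.50,-0.35) (1.08,4.91) (-1.83,3.28)

t = z/height = 4.25/16 = 0.265625
s = 1 + (scale-1)·z/height = 1 + (0.38-1)·4.25/16 = 0.835313
θ = twist·z/height = 110°·4.25/16 = 29.2188° = 0.509963 rad
cos θ = 0.872762, sin θ = 0.488145 (intermediates below are computed at full precision and shown rounded to 5 d.p.)
v1: (-5,1) → rotate → (-4.85196,-1.56796) → ×s → (-4.05290,-1.30974) → (-4.05,-1.31)
v2: (-3.5,-4) → rotate → (-1.10209,-5.19956) → ×s → (-0.92059,-4.34326) → (-0.92,-4.34)
v3: (4.5,-5) → rotate → (6.36816,-2.16716) → ×s → (5.31940,-1.81025) → (5.32,-1.81)
v4: (4.5,-3) → rotate → (5.39187,-0.42163) → ×s → (4.50389,-0.35220) → (4.50,-0.35)
v5: (4,4.5) → rotate → (1.29440,5.88001) → ×s → (1.08122,4.91165) → (1.08,4.91)
v6: (0,4.5) → rotate → (-2.19665,3.92743) → ×s → (-1.83489,3.28063) → (-1.83,3.28)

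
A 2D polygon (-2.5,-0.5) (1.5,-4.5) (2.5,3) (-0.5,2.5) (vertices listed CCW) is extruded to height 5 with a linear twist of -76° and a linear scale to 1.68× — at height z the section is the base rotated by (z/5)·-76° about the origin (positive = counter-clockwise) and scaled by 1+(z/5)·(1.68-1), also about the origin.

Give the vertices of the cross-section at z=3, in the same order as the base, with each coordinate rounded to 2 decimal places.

Cross-section at z=3: (-2.97,2.02) (-3.05,-5.94) (5.48,0.44) (2.02,2.97)

t = z/height = 3/5 = 0.6
s = 1 + (scale-1)·z/height = 1 + (1.68-1)·3/5 = 1.408000
θ = twist·z/height = -76°·3/5 = -45.6000° = -0.795870 rad
cos θ = 0.699663, sin θ = -0.714473 (intermediates below are computed at full precision and shown rounded to 5 d.p.)
v1: (-2.5,-0.5) → rotate → (-2.10639,1.43635) → ×s → (-2.96580,2.02238) → (-2.97,2.02)
v2: (1.5,-4.5) → rotate → (-2.16563,-4.22019) → ×s → (-3.04921,-5.94203) → (-3.05,-5.94)
v3: (2.5,3) → rotate → (3.89258,0.31281) → ×s → (5.48075,0.44043) → (5.48,0.44)
v4: (-0.5,2.5) → rotate → (1.43635,2.10639) → ×s → (2.02238,2.96580) → (2.02,2.97)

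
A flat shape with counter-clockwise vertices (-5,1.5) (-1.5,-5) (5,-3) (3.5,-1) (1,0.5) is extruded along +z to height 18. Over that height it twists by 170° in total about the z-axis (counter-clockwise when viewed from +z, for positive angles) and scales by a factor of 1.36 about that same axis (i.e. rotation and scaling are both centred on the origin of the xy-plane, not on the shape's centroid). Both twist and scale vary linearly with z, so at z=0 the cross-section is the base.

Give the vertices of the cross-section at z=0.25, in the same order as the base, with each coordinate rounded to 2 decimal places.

Cross-section at z=0.25: (-5.08,1.30) (-1.30,-5.08) (5.14,-2.81) (3.56,-0.86) (0.98,0.54)

t = z/height = 0.25/18 = 0.0138889
s = 1 + (scale-1)·z/height = 1 + (1.36-1)·0.25/18 = 1.005000
θ = twist·z/height = 170°·0.25/18 = 2.3611° = 0.041209 rad
cos θ = 0.999151, sin θ = 0.041198 (intermediates below are computed at full precision and shown rounded to 5 d.p.)
v1: (-5,1.5) → rotate → (-5.05755,1.29274) → ×s → (-5.08284,1.29920) → (-5.08,1.30)
v2: (-1.5,-5) → rotate → (-1.29274,-5.05755) → ×s → (-1.29920,-5.08284) → (-1.30,-5.08)
v3: (5,-3) → rotate → (5.11935,-2.79147) → ×s → (5.14494,-2.80542) → (5.14,-2.81)
v4: (3.5,-1) → rotate → (3.53823,-0.85496) → ×s → (3.55592,-0.85923) → (3.56,-0.86)
v5: (1,0.5) → rotate → (0.97855,0.54077) → ×s → (0.98345,0.54348) → (0.98,0.54)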